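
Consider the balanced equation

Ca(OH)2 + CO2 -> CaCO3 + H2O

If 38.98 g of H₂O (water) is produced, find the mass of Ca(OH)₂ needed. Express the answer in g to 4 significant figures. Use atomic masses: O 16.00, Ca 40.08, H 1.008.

M(H2O) = 2(1.008) + 16.00 = 18.016 g/mol.
M(Ca(OH)2) = 40.08 + 2(16.00) + 2(1.008) = 74.096 g/mol.
n(H2O) = 38.980 g / 18.016 g/mol = 2.1636 mol.
From the equation the H2O:Ca(OH)2 mole ratio is 1:1, so n(Ca(OH)2) = 2.1636 × 1/1 = 2.1636 mol.
Mass of Ca(OH)2 = 2.1636 mol × 74.096 g/mol = 160.32 g.

160.3 g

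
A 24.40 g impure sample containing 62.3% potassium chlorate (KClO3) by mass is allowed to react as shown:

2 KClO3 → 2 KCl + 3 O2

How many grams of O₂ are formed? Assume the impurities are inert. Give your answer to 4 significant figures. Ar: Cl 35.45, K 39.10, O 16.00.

5.954 g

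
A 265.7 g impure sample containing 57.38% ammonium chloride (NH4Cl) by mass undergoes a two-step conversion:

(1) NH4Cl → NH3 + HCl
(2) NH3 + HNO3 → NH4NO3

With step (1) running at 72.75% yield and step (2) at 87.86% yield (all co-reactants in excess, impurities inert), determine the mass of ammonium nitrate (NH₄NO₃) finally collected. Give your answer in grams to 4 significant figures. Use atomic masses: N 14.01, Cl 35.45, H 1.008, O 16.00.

Pure NH4Cl = 265.7 × 0.5738 = 152.46 g.
M(NH4Cl) = 14.01 + 4(1.008) + 35.45 = 53.492 g/mol.
M(NH4NO3) = 2(14.01) + 4(1.008) + 3(16.00) = 80.052 g/mol.
n(NH4Cl) = 152.46 / 53.492 = 2.8501 mol.
Step 1 (NH4Cl:NH3 = 1:1): theoretical n(NH3) = 2.8501 mol; at 72.75% yield, n(NH3) = 2.0735 mol.
Step 2 (NH3:NH4NO3 = 1:1): theoretical n(NH4NO3) = 2.0735 mol, so theoretical mass = 2.0735 × 80.052 = 165.98 g.
At 87.86% yield, actual mass of NH4NO3 = 165.98 × 0.8786 = 145.83 g.

145.8 g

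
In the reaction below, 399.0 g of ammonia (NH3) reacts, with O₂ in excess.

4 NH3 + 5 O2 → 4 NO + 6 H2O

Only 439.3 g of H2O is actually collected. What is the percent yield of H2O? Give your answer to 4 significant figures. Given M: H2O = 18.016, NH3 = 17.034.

69.40 %

n(NH3) = 399.00 g / 17.034 g/mol = 23.424 mol.
From the equation the NH3:H2O mole ratio is 4:6, so n(H2O) = 23.424 × 6/4 = 35.136 mol.
Mass of H2O = 35.136 mol × 18.016 g/mol = 633.00 g.
This is the theoretical yield. Percent yield = 439.3 g / 633.00 g × 100% = 69.399%.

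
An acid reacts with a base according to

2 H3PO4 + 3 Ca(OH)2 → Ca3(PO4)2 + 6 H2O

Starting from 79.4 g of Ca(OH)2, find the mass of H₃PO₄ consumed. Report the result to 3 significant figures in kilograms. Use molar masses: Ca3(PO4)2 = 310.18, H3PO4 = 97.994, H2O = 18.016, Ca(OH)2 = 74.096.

0.0700 kg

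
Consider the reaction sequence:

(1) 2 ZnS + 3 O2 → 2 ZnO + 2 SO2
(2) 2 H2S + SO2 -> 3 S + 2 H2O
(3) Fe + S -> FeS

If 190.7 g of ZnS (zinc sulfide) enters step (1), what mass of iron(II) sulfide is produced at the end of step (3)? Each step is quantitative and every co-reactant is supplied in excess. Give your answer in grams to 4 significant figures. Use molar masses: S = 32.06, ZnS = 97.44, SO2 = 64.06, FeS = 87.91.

n(ZnS) = 190.7 / 97.44 = 1.9571 mol.
Reaction (1): ZnS→SO2 ratio 2:2 ⇒ n(SO2) = 1.9571 mol.
Reaction (2): SO2→S ratio 1:3 ⇒ n(S) = 5.8713 mol.
Reaction (3): S→FeS ratio 1:1 ⇒ n(FeS) = 5.8713 mol.
Mass of FeS = 5.8713 × 87.91 = 516.15 g.

516.1 g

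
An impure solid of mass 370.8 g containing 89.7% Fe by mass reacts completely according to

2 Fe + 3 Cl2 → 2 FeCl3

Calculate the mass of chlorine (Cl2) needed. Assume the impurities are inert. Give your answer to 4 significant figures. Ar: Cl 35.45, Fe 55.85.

633.4 g

Mass of pure Fe = 370.8 g × 0.897 = 332.61 g.
M(Fe) = 55.85 g/mol.
M(Cl2) = 2(35.45) = 70.90 g/mol.
n(Fe) = 332.61 g / 55.85 g/mol = 5.9554 mol.
From the equation the Fe:Cl2 mole ratio is 2:3, so n(Cl2) = 5.9554 × 3/2 = 8.9331 mol.
Mass of Cl2 = 8.9331 mol × 70.90 g/mol = 633.35 g.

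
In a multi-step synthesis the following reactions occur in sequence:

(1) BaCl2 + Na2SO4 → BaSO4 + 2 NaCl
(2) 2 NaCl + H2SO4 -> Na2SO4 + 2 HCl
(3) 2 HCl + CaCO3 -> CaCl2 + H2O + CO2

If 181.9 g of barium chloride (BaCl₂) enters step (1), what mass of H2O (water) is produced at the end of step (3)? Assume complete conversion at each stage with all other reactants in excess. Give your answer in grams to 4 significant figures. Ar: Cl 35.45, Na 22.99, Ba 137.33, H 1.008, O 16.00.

15.74 g

M(BaCl2) = 137.33 + 2(35.45) = 208.23 g/mol.
M(H2O) = 2(1.008) + 16.00 = 18.016 g/mol.
n(BaCl2) = 181.9 / 208.23 = 0.87355 mol.
Reaction (1): BaCl2→NaCl ratio 1:2 ⇒ n(NaCl) = 1.7471 mol.
Reaction (2): NaCl→HCl ratio 2:2 ⇒ n(HCl) = 1.7471 mol.
Reaction (3): HCl→H2O ratio 2:1 ⇒ n(H2O) = 0.87355 mol.
Mass of H2O = 0.87355 × 18.016 = 15.738 g.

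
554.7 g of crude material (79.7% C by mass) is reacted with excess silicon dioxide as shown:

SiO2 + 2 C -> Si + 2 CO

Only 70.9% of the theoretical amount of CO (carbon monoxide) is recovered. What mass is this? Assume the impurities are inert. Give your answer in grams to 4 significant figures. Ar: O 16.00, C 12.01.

Pure C available = 554.7 g × 0.797 = 442.10 g.
M(C) = 12.01 g/mol.
M(CO) = 12.01 + 16.00 = 28.01 g/mol.
n(C) = 442.10 g / 12.01 g/mol = 36.811 mol.
From the equation the C:CO mole ratio is 2:2, so n(CO) = 36.811 × 2/2 = 36.811 mol.
Mass of CO = 36.811 mol × 28.01 g/mol = 1031.1 g.
Actual mass collected = 1031.1 g × 0.709 = 731.03 g.

731.0 g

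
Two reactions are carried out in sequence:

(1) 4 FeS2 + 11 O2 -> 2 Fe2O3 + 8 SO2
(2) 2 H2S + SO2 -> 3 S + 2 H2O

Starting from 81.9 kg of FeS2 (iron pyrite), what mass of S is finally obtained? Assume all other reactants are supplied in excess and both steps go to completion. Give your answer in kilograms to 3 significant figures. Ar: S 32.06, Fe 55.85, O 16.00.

131 kg

M(FeS2) = 55.85 + 2(32.06) = 119.97 g/mol.
M(S) = 32.06 g/mol.
81.9 kg = 81900 g.
n(FeS2) = 81900 / 119.97 = 682.7 mol.
Step 1 gives a 4:8 ratio of FeS2 to SO2, so n(SO2) = 1365 mol.
In step 2 the SO2:S ratio is 1:3, so n(S) = 4096 mol.
Mass of S = 4096 × 32.06 = 131300 g = 131 kg.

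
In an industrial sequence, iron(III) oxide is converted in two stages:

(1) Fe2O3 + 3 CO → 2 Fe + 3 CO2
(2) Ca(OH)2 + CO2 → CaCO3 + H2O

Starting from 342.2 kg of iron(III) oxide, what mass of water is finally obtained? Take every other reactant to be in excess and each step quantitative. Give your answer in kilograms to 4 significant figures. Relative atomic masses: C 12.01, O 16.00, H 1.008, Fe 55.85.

115.8 kg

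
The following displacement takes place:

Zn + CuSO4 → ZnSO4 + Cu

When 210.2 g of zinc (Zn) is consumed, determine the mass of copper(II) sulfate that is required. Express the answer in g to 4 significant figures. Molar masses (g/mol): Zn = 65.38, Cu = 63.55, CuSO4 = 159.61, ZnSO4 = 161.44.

n(Zn) = 210.20 g / 65.38 g/mol = 3.2151 mol.
From the equation the Zn:CuSO4 mole ratio is 1:1, so n(CuSO4) = 3.2151 × 1/1 = 3.2151 mol.
Mass of CuSO4 = 3.2151 mol × 159.61 g/mol = 513.15 g.

513.2 g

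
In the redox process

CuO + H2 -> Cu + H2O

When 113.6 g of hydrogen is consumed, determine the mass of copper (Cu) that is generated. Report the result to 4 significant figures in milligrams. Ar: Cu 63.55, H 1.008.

M(H2) = 2(1.008) = 2.016 g/mol.
M(Cu) = 63.55 g/mol.
n(H2) = 113.60 g / 2.016 g/mol = 56.349 mol.
From the equation the H2:Cu mole ratio is 1:1, so n(Cu) = 56.349 × 1/1 = 56.349 mol.
Mass of Cu = 56.349 mol × 63.55 g/mol = 3581.0 g.
Converting to mg: 3581.0 g = 3581000 mg.

3581000 mg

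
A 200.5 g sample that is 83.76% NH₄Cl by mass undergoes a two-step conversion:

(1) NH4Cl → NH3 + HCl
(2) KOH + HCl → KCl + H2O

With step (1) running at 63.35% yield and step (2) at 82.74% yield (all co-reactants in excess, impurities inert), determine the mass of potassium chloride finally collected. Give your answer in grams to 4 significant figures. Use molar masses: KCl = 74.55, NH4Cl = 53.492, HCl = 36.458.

Pure NH4Cl = 200.5 × 0.8376 = 167.94 g.
n(NH4Cl) = 167.94 / 53.492 = 3.1395 mol.
Step 1 (NH4Cl:HCl = 1:1): theoretical n(HCl) = 3.1395 mol; at 63.35% yield, n(HCl) = 1.9889 mol.
Step 2 (HCl:KCl = 1:1): theoretical n(KCl) = 1.9889 mol, so theoretical mass = 1.9889 × 74.55 = 148.27 g.
At 82.74% yield, actual mass of KCl = 148.27 × 0.8274 = 122.68 g.

122.7 g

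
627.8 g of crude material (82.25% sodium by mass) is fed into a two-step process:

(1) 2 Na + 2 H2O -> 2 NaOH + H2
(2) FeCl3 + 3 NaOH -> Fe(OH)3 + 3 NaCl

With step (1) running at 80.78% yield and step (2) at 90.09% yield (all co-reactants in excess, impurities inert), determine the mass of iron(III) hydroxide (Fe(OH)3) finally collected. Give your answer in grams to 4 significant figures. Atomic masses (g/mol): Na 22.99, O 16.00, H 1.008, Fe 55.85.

Pure Na = 627.8 × 0.8225 = 516.37 g.
M(Na) = 22.99 g/mol.
M(Fe(OH)3) = 55.85 + 3(16.00) + 3(1.008) = 106.874 g/mol.
n(Na) = 516.37 / 22.99 = 22.460 mol.
Step 1 (Na:NaOH = 2:2): theoretical n(NaOH) = 22.460 mol; at 80.78% yield, n(NaOH) = 18.144 mol.
Step 2 (NaOH:Fe(OH)3 = 3:1): theoretical n(Fe(OH)3) = 6.0478 mol, so theoretical mass = 6.0478 × 106.874 = 646.36 g.
At 90.09% yield, actual mass of Fe(OH)3 = 646.36 × 0.9009 = 582.30 g.

582.3 g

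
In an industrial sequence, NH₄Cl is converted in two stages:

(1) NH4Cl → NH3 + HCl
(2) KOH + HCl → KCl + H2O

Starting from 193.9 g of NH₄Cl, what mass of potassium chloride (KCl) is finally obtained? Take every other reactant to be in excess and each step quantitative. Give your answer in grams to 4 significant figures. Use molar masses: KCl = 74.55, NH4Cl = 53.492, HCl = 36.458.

n(NH4Cl) = 193.90 / 53.492 = 3.6248 mol.
Step 1 gives a 1:1 ratio of NH4Cl to HCl, so n(HCl) = 3.6248 mol.
In step 2 the HCl:KCl ratio is 1:1, so n(KCl) = 3.6248 mol.
Mass of KCl = 3.6248 × 74.55 = 270.23 g.

270.2 g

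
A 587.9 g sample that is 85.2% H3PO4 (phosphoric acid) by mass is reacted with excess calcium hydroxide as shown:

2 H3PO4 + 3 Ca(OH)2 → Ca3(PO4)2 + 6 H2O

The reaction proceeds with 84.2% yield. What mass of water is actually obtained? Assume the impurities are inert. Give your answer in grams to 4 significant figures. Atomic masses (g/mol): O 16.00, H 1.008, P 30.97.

Pure H3PO4 available = 587.9 g × 0.852 = 500.89 g.
M(H3PO4) = 3(1.008) + 30.97 + 4(16.00) = 97.994 g/mol.
M(H2O) = 2(1.008) + 16.00 = 18.016 g/mol.
n(H3PO4) = 500.89 g / 97.994 g/mol = 5.1114 mol.
From the equation the H3PO4:H2O mole ratio is 2:6, so n(H2O) = 5.1114 × 6/2 = 15.334 mol.
Mass of H2O = 15.334 mol × 18.016 g/mol = 276.26 g.
Actual mass collected = 276.26 g × 0.842 = 232.61 g.

232.6 g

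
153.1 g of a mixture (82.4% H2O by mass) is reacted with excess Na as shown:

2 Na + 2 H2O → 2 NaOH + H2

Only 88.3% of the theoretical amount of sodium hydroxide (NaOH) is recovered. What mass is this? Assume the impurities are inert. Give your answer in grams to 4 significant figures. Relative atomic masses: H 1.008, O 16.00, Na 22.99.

247.3 g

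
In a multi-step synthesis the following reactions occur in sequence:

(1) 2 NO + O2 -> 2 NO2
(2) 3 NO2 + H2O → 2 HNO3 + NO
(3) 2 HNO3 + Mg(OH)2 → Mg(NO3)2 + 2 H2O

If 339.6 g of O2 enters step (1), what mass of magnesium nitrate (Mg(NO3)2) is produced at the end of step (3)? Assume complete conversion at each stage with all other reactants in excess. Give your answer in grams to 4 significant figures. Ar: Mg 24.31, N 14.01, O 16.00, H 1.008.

M(O2) = 2(16.00) = 32.00 g/mol.
M(Mg(NO3)2) = 24.31 + 2(14.01) + 6(16.00) = 148.33 g/mol.
n(O2) = 339.6 / 32.00 = 10.613 mol.
Reaction (1): O2→NO2 ratio 1:2 ⇒ n(NO2) = 21.225 mol.
Reaction (2): NO2→HNO3 ratio 3:2 ⇒ n(HNO3) = 14.150 mol.
Reaction (3): HNO3→Mg(NO3)2 ratio 2:1 ⇒ n(Mg(NO3)2) = 7.0750 mol.
Mass of Mg(NO3)2 = 7.0750 × 148.33 = 1049.4 g.

1049 g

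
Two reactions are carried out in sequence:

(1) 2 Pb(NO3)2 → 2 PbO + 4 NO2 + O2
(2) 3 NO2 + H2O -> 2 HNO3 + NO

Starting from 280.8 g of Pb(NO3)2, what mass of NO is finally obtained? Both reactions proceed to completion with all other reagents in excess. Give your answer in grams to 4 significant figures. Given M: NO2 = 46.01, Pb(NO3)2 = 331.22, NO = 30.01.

16.96 g

n(Pb(NO3)2) = 280.80 / 331.22 = 0.84777 mol.
Step 1 gives a 2:4 ratio of Pb(NO3)2 to NO2, so n(NO2) = 1.6955 mol.
In step 2 the NO2:NO ratio is 3:1, so n(NO) = 0.56518 mol.
Mass of NO = 0.56518 × 30.01 = 16.961 g.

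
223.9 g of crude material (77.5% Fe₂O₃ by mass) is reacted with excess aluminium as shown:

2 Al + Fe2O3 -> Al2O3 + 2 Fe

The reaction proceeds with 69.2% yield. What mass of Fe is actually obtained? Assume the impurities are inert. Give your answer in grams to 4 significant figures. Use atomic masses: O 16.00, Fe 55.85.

Pure Fe2O3 available = 223.9 g × 0.775 = 173.52 g.
M(Fe2O3) = 2(55.85) + 3(16.00) = 159.70 g/mol.
M(Fe) = 55.85 g/mol.
n(Fe2O3) = 173.52 g / 159.70 g/mol = 1.0866 mol.
From the equation the Fe2O3:Fe mole ratio is 1:2, so n(Fe) = 1.0866 × 2/1 = 2.1731 mol.
Mass of Fe = 2.1731 mol × 55.85 g/mol = 121.37 g.
Actual mass collected = 121.37 g × 0.692 = 83.987 g.

83.99 g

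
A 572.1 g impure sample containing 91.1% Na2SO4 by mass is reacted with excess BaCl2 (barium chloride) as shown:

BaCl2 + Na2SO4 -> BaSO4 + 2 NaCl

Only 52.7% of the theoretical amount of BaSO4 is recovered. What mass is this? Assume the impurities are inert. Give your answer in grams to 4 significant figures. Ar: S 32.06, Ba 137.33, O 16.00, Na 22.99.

Pure Na2SO4 available = 572.1 g × 0.911 = 521.18 g.
M(Na2SO4) = 2(22.99) + 32.06 + 4(16.00) = 142.04 g/mol.
M(BaSO4) = 137.33 + 32.06 + 4(16.00) = 233.39 g/mol.
n(Na2SO4) = 521.18 g / 142.04 g/mol = 3.6693 mol.
From the equation the Na2SO4:BaSO4 mole ratio is 1:1, so n(BaSO4) = 3.6693 × 1/1 = 3.6693 mol.
Mass of BaSO4 = 3.6693 mol × 233.39 g/mol = 856.37 g.
Actual mass collected = 856.37 g × 0.527 = 451.31 g.

451.3 g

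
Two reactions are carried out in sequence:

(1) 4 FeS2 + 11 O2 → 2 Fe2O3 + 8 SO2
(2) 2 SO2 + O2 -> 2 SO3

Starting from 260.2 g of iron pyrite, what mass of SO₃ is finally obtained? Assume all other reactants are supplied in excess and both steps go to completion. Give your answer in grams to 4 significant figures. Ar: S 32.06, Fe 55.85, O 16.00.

347.3 g

M(FeS2) = 55.85 + 2(32.06) = 119.97 g/mol.
M(SO3) = 32.06 + 3(16.00) = 80.06 g/mol.
n(FeS2) = 260.20 / 119.97 = 2.1689 mol.
Step 1 gives a 4:8 ratio of FeS2 to SO2, so n(SO2) = 4.3378 mol.
In step 2 the SO2:SO3 ratio is 2:2, so n(SO3) = 4.3378 mol.
Mass of SO3 = 4.3378 × 80.06 = 347.28 g.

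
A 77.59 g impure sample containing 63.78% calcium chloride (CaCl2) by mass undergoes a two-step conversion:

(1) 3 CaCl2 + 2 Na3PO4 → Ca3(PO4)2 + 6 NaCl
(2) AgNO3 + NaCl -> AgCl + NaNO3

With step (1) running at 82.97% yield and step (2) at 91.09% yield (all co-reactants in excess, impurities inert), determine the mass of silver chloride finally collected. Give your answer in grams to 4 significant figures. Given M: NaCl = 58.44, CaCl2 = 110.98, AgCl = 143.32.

Pure CaCl2 = 77.59 × 0.6378 = 49.487 g.
n(CaCl2) = 49.487 / 110.98 = 0.44591 mol.
Step 1 (CaCl2:NaCl = 3:6): theoretical n(NaCl) = 0.89182 mol; at 82.97% yield, n(NaCl) = 0.73994 mol.
Step 2 (NaCl:AgCl = 1:1): theoretical n(AgCl) = 0.73994 mol, so theoretical mass = 0.73994 × 143.32 = 106.05 g.
At 91.09% yield, actual mass of AgCl = 106.05 × 0.9109 = 96.599 g.

96.60 g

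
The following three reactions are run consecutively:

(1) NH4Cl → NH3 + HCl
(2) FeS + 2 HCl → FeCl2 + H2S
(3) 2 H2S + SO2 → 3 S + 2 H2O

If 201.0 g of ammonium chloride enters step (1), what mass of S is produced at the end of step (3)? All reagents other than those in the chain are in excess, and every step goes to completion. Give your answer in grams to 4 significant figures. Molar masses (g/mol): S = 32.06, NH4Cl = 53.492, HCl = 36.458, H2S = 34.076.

n(NH4Cl) = 201.0 / 53.492 = 3.7576 mol.
Reaction (1): NH4Cl→HCl ratio 1:1 ⇒ n(HCl) = 3.7576 mol.
Reaction (2): HCl→H2S ratio 2:1 ⇒ n(H2S) = 1.8788 mol.
Reaction (3): H2S→S ratio 2:3 ⇒ n(S) = 2.8182 mol.
Mass of S = 2.8182 × 32.06 = 90.351 g.

90.35 g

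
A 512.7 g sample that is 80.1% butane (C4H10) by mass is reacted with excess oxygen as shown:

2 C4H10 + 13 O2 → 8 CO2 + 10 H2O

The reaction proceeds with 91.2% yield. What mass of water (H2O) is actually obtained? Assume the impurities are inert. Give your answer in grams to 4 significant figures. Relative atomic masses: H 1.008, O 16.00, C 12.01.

Pure C4H10 available = 512.7 g × 0.801 = 410.67 g.
M(C4H10) = 4(12.01) + 10(1.008) = 58.12 g/mol.
M(H2O) = 2(1.008) + 16.00 = 18.016 g/mol.
n(C4H10) = 410.67 g / 58.12 g/mol = 7.0659 mol.
From the equation the C4H10:H2O mole ratio is 2:10, so n(H2O) = 7.0659 × 10/2 = 35.330 mol.
Mass of H2O = 35.330 mol × 18.016 g/mol = 636.50 g.
Actual mass collected = 636.50 g × 0.912 = 580.49 g.

580.5 g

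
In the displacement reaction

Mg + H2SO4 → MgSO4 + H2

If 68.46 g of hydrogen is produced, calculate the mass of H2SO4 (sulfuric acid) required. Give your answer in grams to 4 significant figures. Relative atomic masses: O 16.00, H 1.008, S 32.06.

M(H2) = 2(1.008) = 2.016 g/mol.
M(H2SO4) = 2(1.008) + 32.06 + 4(16.00) = 98.076 g/mol.
n(H2) = 68.460 g / 2.016 g/mol = 33.958 mol.
From the equation the H2:H2SO4 mole ratio is 1:1, so n(H2SO4) = 33.958 × 1/1 = 33.958 mol.
Mass of H2SO4 = 33.958 mol × 98.076 g/mol = 3330.5 g.

3330 g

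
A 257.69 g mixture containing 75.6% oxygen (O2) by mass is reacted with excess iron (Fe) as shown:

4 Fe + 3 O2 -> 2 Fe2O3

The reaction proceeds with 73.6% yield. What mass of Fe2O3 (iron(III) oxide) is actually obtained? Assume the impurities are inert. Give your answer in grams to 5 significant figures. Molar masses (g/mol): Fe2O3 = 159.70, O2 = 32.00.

Pure O2 available = 257.69 g × 0.756 = 194.814 g.
n(O2) = 194.814 g / 32.00 g/mol = 6.08793 mol.
From the equation the O2:Fe2O3 mole ratio is 3:2, so n(Fe2O3) = 6.08793 × 2/3 = 4.05862 mol.
Mass of Fe2O3 = 4.05862 mol × 159.70 g/mol = 648.161 g.
Actual mass collected = 648.161 g × 0.736 = 477.047 g.

477.05 g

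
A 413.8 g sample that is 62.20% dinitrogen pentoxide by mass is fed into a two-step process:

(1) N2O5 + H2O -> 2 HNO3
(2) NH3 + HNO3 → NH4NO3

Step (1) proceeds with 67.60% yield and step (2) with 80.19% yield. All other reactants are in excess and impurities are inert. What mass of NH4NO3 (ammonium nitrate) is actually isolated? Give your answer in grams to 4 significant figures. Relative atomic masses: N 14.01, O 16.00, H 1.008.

206.8 g

Pure N2O5 = 413.8 × 0.6220 = 257.38 g.
M(N2O5) = 2(14.01) + 5(16.00) = 108.02 g/mol.
M(NH4NO3) = 2(14.01) + 4(1.008) + 3(16.00) = 80.052 g/mol.
n(N2O5) = 257.38 / 108.02 = 2.3827 mol.
Step 1 (N2O5:HNO3 = 1:2): theoretical n(HNO3) = 4.7655 mol; at 67.60% yield, n(HNO3) = 3.2215 mol.
Step 2 (HNO3:NH4NO3 = 1:1): theoretical n(NH4NO3) = 3.2215 mol, so theoretical mass = 3.2215 × 80.052 = 257.88 g.
At 80.19% yield, actual mass of NH4NO3 = 257.88 × 0.8019 = 206.80 g.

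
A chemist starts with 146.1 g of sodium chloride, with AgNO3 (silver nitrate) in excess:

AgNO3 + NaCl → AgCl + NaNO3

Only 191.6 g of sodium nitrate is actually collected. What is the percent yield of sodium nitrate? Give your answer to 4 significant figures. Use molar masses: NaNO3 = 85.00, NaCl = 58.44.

90.16 %

n(NaCl) = 146.10 g / 58.44 g/mol = 2.5000 mol.
From the equation the NaCl:NaNO3 mole ratio is 1:1, so n(NaNO3) = 2.5000 × 1/1 = 2.5000 mol.
Mass of NaNO3 = 2.5000 mol × 85.00 g/mol = 212.50 g.
This is the theoretical yield. Percent yield = 191.6 g / 212.50 g × 100% = 90.165%.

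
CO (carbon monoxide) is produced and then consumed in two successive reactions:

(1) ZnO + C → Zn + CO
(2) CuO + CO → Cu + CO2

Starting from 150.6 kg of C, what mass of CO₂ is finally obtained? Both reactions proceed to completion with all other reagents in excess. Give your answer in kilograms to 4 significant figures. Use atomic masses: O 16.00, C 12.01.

M(C) = 12.01 g/mol.
M(CO2) = 12.01 + 2(16.00) = 44.01 g/mol.
150.6 kg = 150600 g.
n(C) = 150600 / 12.01 = 12540 mol.
Step 1 gives a 1:1 ratio of C to CO, so n(CO) = 12540 mol.
In step 2 the CO:CO2 ratio is 1:1, so n(CO2) = 12540 mol.
Mass of CO2 = 12540 × 44.01 = 551870 g = 551.9 kg.

551.9 kg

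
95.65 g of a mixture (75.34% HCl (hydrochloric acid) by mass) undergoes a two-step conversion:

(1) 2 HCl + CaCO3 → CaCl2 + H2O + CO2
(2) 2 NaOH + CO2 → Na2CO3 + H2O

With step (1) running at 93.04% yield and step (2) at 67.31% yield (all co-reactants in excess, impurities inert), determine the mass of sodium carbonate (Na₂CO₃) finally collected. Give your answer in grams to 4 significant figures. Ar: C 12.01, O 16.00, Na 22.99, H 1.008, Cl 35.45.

65.60 g

Pure HCl = 95.65 × 0.7534 = 72.063 g.
M(HCl) = 1.008 + 35.45 = 36.458 g/mol.
M(Na2CO3) = 2(22.99) + 12.01 + 3(16.00) = 105.99 g/mol.
n(HCl) = 72.063 / 36.458 = 1.9766 mol.
Step 1 (HCl:CO2 = 2:1): theoretical n(CO2) = 0.98830 mol; at 93.04% yield, n(CO2) = 0.91951 mol.
Step 2 (CO2:Na2CO3 = 1:1): theoretical n(Na2CO3) = 0.91951 mol, so theoretical mass = 0.91951 × 105.99 = 97.459 g.
At 67.31% yield, actual mass of Na2CO3 = 97.459 × 0.6731 = 65.600 g.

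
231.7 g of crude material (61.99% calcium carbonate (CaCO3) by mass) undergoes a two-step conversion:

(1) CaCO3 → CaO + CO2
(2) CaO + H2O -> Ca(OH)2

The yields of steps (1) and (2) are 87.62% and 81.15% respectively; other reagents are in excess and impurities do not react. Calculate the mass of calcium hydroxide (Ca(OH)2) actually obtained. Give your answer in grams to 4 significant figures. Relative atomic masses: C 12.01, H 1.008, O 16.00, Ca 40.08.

Pure CaCO3 = 231.7 × 0.6199 = 143.63 g.
M(CaCO3) = 40.08 + 12.01 + 3(16.00) = 100.09 g/mol.
M(Ca(OH)2) = 40.08 + 2(16.00) + 2(1.008) = 74.096 g/mol.
n(CaCO3) = 143.63 / 100.09 = 1.4350 mol.
Step 1 (CaCO3:CaO = 1:1): theoretical n(CaO) = 1.4350 mol; at 87.62% yield, n(CaO) = 1.2574 mol.
Step 2 (CaO:Ca(OH)2 = 1:1): theoretical n(Ca(OH)2) = 1.2574 mol, so theoretical mass = 1.2574 × 74.096 = 93.165 g.
At 81.15% yield, actual mass of Ca(OH)2 = 93.165 × 0.8115 = 75.604 g.

75.60 g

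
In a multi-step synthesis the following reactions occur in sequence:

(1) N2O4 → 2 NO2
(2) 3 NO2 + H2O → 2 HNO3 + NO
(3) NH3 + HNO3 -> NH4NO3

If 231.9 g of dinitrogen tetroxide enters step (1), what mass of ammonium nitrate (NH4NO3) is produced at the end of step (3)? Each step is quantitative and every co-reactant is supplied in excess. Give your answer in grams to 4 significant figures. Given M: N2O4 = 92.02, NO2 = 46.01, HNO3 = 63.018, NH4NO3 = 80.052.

269.0 g

n(N2O4) = 231.9 / 92.02 = 2.5201 mol.
Reaction (1): N2O4→NO2 ratio 1:2 ⇒ n(NO2) = 5.0402 mol.
Reaction (2): NO2→HNO3 ratio 3:2 ⇒ n(HNO3) = 3.3601 mol.
Reaction (3): HNO3→NH4NO3 ratio 1:1 ⇒ n(NH4NO3) = 3.3601 mol.
Mass of NH4NO3 = 3.3601 × 80.052 = 268.99 g.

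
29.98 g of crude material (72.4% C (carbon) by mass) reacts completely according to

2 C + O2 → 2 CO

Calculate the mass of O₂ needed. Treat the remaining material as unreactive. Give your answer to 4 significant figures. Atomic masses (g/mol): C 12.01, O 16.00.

Mass of pure C = 29.98 g × 0.724 = 21.706 g.
M(C) = 12.01 g/mol.
M(O2) = 2(16.00) = 32.00 g/mol.
n(C) = 21.706 g / 12.01 g/mol = 1.8073 mol.
From the equation the C:O2 mole ratio is 2:1, so n(O2) = 1.8073 × 1/2 = 0.90364 mol.
Mass of O2 = 0.90364 mol × 32.00 g/mol = 28.917 g.

28.92 g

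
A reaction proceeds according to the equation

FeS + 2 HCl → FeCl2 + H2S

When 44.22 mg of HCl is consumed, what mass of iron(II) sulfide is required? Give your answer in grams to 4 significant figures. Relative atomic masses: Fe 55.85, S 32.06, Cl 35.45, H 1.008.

0.05331 g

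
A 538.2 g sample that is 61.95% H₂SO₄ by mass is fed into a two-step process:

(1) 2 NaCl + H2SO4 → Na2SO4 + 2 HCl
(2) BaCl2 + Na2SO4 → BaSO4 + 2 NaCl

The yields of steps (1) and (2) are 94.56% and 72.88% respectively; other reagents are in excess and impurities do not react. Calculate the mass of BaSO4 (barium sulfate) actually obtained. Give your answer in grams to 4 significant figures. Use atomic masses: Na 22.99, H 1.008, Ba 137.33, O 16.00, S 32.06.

546.8 g

Pure H2SO4 = 538.2 × 0.6195 = 333.41 g.
M(H2SO4) = 2(1.008) + 32.06 + 4(16.00) = 98.076 g/mol.
M(BaSO4) = 137.33 + 32.06 + 4(16.00) = 233.39 g/mol.
n(H2SO4) = 333.41 / 98.076 = 3.3996 mol.
Step 1 (H2SO4:Na2SO4 = 1:1): theoretical n(Na2SO4) = 3.3996 mol; at 94.56% yield, n(Na2SO4) = 3.2146 mol.
Step 2 (Na2SO4:BaSO4 = 1:1): theoretical n(BaSO4) = 3.2146 mol, so theoretical mass = 3.2146 × 233.39 = 750.26 g.
At 72.88% yield, actual mass of BaSO4 = 750.26 × 0.7288 = 546.79 g.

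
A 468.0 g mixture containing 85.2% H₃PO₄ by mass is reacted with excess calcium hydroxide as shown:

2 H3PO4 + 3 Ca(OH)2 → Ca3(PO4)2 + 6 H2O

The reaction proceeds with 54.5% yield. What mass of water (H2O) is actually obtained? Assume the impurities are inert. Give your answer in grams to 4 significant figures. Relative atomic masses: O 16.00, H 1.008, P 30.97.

119.9 g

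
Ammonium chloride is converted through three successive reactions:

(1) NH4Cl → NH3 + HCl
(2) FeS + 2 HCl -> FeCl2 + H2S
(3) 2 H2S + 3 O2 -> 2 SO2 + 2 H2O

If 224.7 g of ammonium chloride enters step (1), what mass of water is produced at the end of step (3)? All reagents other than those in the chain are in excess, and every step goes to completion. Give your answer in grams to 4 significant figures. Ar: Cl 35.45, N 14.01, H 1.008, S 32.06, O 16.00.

M(NH4Cl) = 14.01 + 4(1.008) + 35.45 = 53.492 g/mol.
M(H2O) = 2(1.008) + 16.00 = 18.016 g/mol.
n(NH4Cl) = 224.7 / 53.492 = 4.2006 mol.
Reaction (1): NH4Cl→HCl ratio 1:1 ⇒ n(HCl) = 4.2006 mol.
Reaction (2): HCl→H2S ratio 2:1 ⇒ n(H2S) = 2.1003 mol.
Reaction (3): H2S→H2O ratio 2:2 ⇒ n(H2O) = 2.1003 mol.
Mass of H2O = 2.1003 × 18.016 = 37.839 g.

37.84 g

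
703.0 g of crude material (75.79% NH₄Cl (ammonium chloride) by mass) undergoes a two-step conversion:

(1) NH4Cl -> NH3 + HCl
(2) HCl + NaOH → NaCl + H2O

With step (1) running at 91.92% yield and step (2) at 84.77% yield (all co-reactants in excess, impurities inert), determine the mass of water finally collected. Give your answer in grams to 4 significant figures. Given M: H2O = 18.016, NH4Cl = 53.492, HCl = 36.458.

139.8 g

Pure NH4Cl = 703.0 × 0.7579 = 532.80 g.
n(NH4Cl) = 532.80 / 53.492 = 9.9604 mol.
Step 1 (NH4Cl:HCl = 1:1): theoretical n(HCl) = 9.9604 mol; at 91.92% yield, n(HCl) = 9.1556 mol.
Step 2 (HCl:H2O = 1:1): theoretical n(H2O) = 9.1556 mol, so theoretical mass = 9.1556 × 18.016 = 164.95 g.
At 84.77% yield, actual mass of H2O = 164.95 × 0.8477 = 139.83 g.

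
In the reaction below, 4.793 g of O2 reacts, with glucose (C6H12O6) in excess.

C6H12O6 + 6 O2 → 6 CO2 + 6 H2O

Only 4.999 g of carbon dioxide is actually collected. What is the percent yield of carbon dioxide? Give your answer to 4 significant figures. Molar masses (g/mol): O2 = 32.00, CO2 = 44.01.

n(O2) = 4.7930 g / 32.00 g/mol = 0.14978 mol.
From the equation the O2:CO2 mole ratio is 6:6, so n(CO2) = 0.14978 × 6/6 = 0.14978 mol.
Mass of CO2 = 0.14978 mol × 44.01 g/mol = 6.5919 g.
This is the theoretical yield. Percent yield = 4.999 g / 6.5919 g × 100% = 75.836%.

75.84 %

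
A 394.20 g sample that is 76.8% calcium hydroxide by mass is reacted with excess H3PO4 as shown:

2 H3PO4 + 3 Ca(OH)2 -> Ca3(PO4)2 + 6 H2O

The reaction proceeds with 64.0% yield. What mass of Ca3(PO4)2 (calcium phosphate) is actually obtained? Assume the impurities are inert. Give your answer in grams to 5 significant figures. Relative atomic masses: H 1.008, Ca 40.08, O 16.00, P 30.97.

Pure Ca(OH)2 available = 394.20 g × 0.768 = 302.746 g.
M(Ca(OH)2) = 40.08 + 2(16.00) + 2(1.008) = 74.096 g/mol.
M(Ca3(PO4)2) = 3(40.08) + 2(30.97) + 8(16.00) = 310.18 g/mol.
n(Ca(OH)2) = 302.746 g / 74.096 g/mol = 4.08586 mol.
From the equation the Ca(OH)2:Ca3(PO4)2 mole ratio is 3:1, so n(Ca3(PO4)2) = 4.08586 × 1/3 = 1.36195 mol.
Mass of Ca3(PO4)2 = 1.36195 mol × 310.18 g/mol = 422.450 g.
Actual mass collected = 422.450 g × 0.640 = 270.368 g.

270.37 g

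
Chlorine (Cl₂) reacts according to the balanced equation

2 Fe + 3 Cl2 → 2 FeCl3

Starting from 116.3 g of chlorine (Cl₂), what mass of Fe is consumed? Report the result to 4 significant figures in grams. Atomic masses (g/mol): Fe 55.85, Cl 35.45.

61.08 g

M(Cl2) = 2(35.45) = 70.90 g/mol.
M(Fe) = 55.85 g/mol.
n(Cl2) = 116.30 g / 70.90 g/mol = 1.6403 mol.
From the equation the Cl2:Fe mole ratio is 3:2, so n(Fe) = 1.6403 × 2/3 = 1.0936 mol.
Mass of Fe = 1.0936 mol × 55.85 g/mol = 61.075 g.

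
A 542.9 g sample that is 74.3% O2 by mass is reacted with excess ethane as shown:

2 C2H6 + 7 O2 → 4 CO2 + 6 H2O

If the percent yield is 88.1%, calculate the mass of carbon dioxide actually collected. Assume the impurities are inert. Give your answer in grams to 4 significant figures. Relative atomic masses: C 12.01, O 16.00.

Pure O2 available = 542.9 g × 0.743 = 403.37 g.
M(O2) = 2(16.00) = 32.00 g/mol.
M(CO2) = 12.01 + 2(16.00) = 44.01 g/mol.
n(O2) = 403.37 g / 32.00 g/mol = 12.605 mol.
From the equation the O2:CO2 mole ratio is 7:4, so n(CO2) = 12.605 × 4/7 = 7.2031 mol.
Mass of CO2 = 7.2031 mol × 44.01 g/mol = 317.01 g.
Actual mass collected = 317.01 g × 0.881 = 279.29 g.

279.3 g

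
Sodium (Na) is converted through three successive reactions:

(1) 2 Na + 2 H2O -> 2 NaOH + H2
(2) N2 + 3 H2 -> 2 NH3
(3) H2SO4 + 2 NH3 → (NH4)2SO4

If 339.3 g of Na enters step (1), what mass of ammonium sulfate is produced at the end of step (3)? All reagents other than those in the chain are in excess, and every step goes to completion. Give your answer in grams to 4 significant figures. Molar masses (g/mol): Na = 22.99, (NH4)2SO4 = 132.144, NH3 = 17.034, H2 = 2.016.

n(Na) = 339.3 / 22.99 = 14.759 mol.
Reaction (1): Na→H2 ratio 2:1 ⇒ n(H2) = 7.3793 mol.
Reaction (2): H2→NH3 ratio 3:2 ⇒ n(NH3) = 4.9195 mol.
Reaction (3): NH3→(NH4)2SO4 ratio 2:1 ⇒ n((NH4)2SO4) = 2.4598 mol.
Mass of (NH4)2SO4 = 2.4598 × 132.144 = 325.04 g.

325.0 g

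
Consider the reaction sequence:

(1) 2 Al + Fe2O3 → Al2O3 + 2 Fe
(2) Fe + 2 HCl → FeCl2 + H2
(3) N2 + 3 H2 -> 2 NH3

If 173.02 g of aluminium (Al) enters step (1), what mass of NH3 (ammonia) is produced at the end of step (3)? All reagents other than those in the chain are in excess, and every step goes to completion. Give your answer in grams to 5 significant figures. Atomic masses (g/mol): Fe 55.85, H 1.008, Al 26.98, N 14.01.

72.825 g

M(Al) = 26.98 g/mol.
M(NH3) = 14.01 + 3(1.008) = 17.034 g/mol.
n(Al) = 173.02 / 26.98 = 6.41290 mol.
Reaction (1): Al→Fe ratio 2:2 ⇒ n(Fe) = 6.41290 mol.
Reaction (2): Fe→H2 ratio 1:1 ⇒ n(H2) = 6.41290 mol.
Reaction (3): H2→NH3 ratio 3:2 ⇒ n(NH3) = 4.27527 mol.
Mass of NH3 = 4.27527 × 17.034 = 72.8249 g.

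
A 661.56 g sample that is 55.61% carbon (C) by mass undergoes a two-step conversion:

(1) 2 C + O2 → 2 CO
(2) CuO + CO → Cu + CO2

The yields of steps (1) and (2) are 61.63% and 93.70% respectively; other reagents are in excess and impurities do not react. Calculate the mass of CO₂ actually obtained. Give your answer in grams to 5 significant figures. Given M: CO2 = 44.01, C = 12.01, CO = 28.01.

778.51 g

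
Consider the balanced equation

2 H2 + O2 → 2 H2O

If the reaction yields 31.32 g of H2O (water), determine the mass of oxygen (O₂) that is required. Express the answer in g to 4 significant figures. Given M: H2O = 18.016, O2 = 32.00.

27.82 g

n(H2O) = 31.320 g / 18.016 g/mol = 1.7385 mol.
From the equation the H2O:O2 mole ratio is 2:1, so n(O2) = 1.7385 × 1/2 = 0.86923 mol.
Mass of O2 = 0.86923 mol × 32.00 g/mol = 27.815 g.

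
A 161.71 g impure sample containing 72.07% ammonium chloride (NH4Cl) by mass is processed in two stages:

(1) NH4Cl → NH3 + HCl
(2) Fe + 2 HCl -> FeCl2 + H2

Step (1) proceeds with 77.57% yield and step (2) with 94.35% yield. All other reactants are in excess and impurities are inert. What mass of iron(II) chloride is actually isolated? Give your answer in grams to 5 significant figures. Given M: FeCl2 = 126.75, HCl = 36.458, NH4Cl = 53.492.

101.05 g

Pure NH4Cl = 161.71 × 0.7207 = 116.544 g.
n(NH4Cl) = 116.544 / 53.492 = 2.17873 mol.
Step 1 (NH4Cl:HCl = 1:1): theoretical n(HCl) = 2.17873 mol; at 77.57% yield, n(HCl) = 1.69004 mol.
Step 2 (HCl:FeCl2 = 2:1): theoretical n(FeCl2) = 0.845019 mol, so theoretical mass = 0.845019 × 126.75 = 107.106 g.
At 94.35% yield, actual mass of FeCl2 = 107.106 × 0.9435 = 101.055 g.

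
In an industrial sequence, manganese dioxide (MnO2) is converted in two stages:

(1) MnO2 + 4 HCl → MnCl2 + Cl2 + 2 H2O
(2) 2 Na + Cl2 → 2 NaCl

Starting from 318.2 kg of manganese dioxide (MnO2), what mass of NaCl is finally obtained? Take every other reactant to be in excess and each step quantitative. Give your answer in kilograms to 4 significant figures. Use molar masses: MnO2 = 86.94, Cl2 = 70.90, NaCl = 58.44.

427.8 kg

318.2 kg = 318200 g.
n(MnO2) = 318200 / 86.94 = 3660.0 mol.
Step 1 gives a 1:1 ratio of MnO2 to Cl2, so n(Cl2) = 3660.0 mol.
In step 2 the Cl2:NaCl ratio is 1:2, so n(NaCl) = 7320.0 mol.
Mass of NaCl = 7320.0 × 58.44 = 427780 g = 427.8 kg.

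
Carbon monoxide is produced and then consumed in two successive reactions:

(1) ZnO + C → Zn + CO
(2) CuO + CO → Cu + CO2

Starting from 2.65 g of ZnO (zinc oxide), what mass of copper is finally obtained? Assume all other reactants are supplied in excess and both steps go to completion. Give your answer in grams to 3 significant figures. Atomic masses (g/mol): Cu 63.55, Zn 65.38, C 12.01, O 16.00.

M(ZnO) = 65.38 + 16.00 = 81.38 g/mol.
M(Cu) = 63.55 g/mol.
n(ZnO) = 2.650 / 81.38 = 0.03256 mol.
Step 1 gives a 1:1 ratio of ZnO to CO, so n(CO) = 0.03256 mol.
In step 2 the CO:Cu ratio is 1:1, so n(Cu) = 0.03256 mol.
Mass of Cu = 0.03256 × 63.55 = 2.069 g.

2.07 g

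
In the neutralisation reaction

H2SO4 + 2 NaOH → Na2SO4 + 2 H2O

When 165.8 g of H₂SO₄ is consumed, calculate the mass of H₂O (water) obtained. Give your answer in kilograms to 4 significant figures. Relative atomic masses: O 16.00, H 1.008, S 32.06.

M(H2SO4) = 2(1.008) + 32.06 + 4(16.00) = 98.076 g/mol.
M(H2O) = 2(1.008) + 16.00 = 18.016 g/mol.
n(H2SO4) = 165.80 g / 98.076 g/mol = 1.6905 mol.
From the equation the H2SO4:H2O mole ratio is 1:2, so n(H2O) = 1.6905 × 2/1 = 3.3811 mol.
Mass of H2O = 3.3811 mol × 18.016 g/mol = 60.913 g.
Converting to kg: 60.913 g = 0.06091 kg.

0.06091 kg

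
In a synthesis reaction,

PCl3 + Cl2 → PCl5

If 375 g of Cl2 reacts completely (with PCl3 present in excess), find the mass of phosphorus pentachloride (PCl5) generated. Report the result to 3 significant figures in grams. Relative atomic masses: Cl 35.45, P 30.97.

1100 g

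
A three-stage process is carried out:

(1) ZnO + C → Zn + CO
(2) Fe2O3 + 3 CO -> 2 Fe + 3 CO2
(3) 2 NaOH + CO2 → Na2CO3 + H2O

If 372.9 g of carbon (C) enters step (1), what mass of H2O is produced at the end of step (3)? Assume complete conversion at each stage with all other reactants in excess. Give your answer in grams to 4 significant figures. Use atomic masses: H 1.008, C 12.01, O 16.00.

M(C) = 12.01 g/mol.
M(H2O) = 2(1.008) + 16.00 = 18.016 g/mol.
n(C) = 372.9 / 12.01 = 31.049 mol.
Reaction (1): C→CO ratio 1:1 ⇒ n(CO) = 31.049 mol.
Reaction (2): CO→CO2 ratio 3:3 ⇒ n(CO2) = 31.049 mol.
Reaction (3): CO2→H2O ratio 1:1 ⇒ n(H2O) = 31.049 mol.
Mass of H2O = 31.049 × 18.016 = 559.38 g.

559.4 g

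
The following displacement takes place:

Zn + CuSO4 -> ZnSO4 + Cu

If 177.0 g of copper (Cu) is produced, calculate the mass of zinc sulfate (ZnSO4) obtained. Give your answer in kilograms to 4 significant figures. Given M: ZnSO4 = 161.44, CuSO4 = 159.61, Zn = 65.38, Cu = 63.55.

0.4496 kg

n(Cu) = 177.00 g / 63.55 g/mol = 2.7852 mol.
From the equation the Cu:ZnSO4 mole ratio is 1:1, so n(ZnSO4) = 2.7852 × 1/1 = 2.7852 mol.
Mass of ZnSO4 = 2.7852 mol × 161.44 g/mol = 449.64 g.
Converting to kg: 449.64 g = 0.4496 kg.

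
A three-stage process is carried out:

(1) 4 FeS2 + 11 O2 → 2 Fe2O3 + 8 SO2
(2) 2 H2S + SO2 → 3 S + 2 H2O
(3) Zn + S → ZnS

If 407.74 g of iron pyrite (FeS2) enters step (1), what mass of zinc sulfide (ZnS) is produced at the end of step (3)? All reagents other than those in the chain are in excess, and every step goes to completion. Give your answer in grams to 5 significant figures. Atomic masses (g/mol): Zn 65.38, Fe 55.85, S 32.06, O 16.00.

M(FeS2) = 55.85 + 2(32.06) = 119.97 g/mol.
M(ZnS) = 65.38 + 32.06 = 97.44 g/mol.
n(FeS2) = 407.74 / 119.97 = 3.39868 mol.
Reaction (1): FeS2→SO2 ratio 4:8 ⇒ n(SO2) = 6.79737 mol.
Reaction (2): SO2→S ratio 1:3 ⇒ n(S) = 20.3921 mol.
Reaction (3): S→ZnS ratio 1:1 ⇒ n(ZnS) = 20.3921 mol.
Mass of ZnS = 20.3921 × 97.44 = 1987.01 g.

1987.0 g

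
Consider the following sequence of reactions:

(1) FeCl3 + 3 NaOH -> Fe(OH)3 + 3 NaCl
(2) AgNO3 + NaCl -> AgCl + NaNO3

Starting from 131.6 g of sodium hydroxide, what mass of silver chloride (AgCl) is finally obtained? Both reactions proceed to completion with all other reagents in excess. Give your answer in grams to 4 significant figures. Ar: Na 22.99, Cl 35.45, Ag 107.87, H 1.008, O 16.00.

471.5 g

M(NaOH) = 22.99 + 16.00 + 1.008 = 39.998 g/mol.
M(AgCl) = 107.87 + 35.45 = 143.32 g/mol.
n(NaOH) = 131.60 / 39.998 = 3.2902 mol.
Step 1 gives a 3:3 ratio of NaOH to NaCl, so n(NaCl) = 3.2902 mol.
In step 2 the NaCl:AgCl ratio is 1:1, so n(AgCl) = 3.2902 mol.
Mass of AgCl = 3.2902 × 143.32 = 471.55 g.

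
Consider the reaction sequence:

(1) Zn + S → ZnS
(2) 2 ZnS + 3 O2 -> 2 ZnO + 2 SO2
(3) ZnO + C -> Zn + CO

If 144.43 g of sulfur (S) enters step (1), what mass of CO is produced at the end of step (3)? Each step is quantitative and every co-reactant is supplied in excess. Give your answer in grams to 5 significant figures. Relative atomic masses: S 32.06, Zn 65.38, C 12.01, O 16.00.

M(S) = 32.06 g/mol.
M(CO) = 12.01 + 16.00 = 28.01 g/mol.
n(S) = 144.43 / 32.06 = 4.50499 mol.
Reaction (1): S→ZnS ratio 1:1 ⇒ n(ZnS) = 4.50499 mol.
Reaction (2): ZnS→ZnO ratio 2:2 ⇒ n(ZnO) = 4.50499 mol.
Reaction (3): ZnO→CO ratio 1:1 ⇒ n(CO) = 4.50499 mol.
Mass of CO = 4.50499 × 28.01 = 126.185 g.

126.18 g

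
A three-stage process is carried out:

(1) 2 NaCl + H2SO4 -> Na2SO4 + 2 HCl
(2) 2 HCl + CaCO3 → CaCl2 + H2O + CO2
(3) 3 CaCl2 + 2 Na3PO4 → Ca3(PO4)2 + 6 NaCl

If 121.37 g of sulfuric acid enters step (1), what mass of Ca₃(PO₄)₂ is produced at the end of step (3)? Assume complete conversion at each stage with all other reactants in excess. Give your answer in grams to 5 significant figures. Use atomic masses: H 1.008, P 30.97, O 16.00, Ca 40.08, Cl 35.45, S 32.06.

M(H2SO4) = 2(1.008) + 32.06 + 4(16.00) = 98.076 g/mol.
M(Ca3(PO4)2) = 3(40.08) + 2(30.97) + 8(16.00) = 310.18 g/mol.
n(H2SO4) = 121.37 / 98.076 = 1.23751 mol.
Reaction (1): H2SO4→HCl ratio 1:2 ⇒ n(HCl) = 2.47502 mol.
Reaction (2): HCl→CaCl2 ratio 2:1 ⇒ n(CaCl2) = 1.23751 mol.
Reaction (3): CaCl2→Ca3(PO4)2 ratio 3:1 ⇒ n(Ca3(PO4)2) = 0.412503 mol.
Mass of Ca3(PO4)2 = 0.412503 × 310.18 = 127.950 g.

127.95 g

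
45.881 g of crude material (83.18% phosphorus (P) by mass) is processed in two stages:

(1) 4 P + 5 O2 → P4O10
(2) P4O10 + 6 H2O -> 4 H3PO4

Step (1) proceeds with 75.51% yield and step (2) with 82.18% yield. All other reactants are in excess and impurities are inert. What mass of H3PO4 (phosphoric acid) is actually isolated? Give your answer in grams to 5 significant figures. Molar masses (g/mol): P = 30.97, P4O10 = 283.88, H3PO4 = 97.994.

Pure P = 45.881 × 0.8318 = 38.1638 g.
n(P) = 38.1638 / 30.97 = 1.23228 mol.
Step 1 (P:P4O10 = 4:1): theoretical n(P4O10) = 0.308071 mol; at 75.51% yield, n(P4O10) = 0.232624 mol.
Step 2 (P4O10:H3PO4 = 1:4): theoretical n(H3PO4) = 0.930497 mol, so theoretical mass = 0.930497 × 97.994 = 91.1831 g.
At 82.18% yield, actual mass of H3PO4 = 91.1831 × 0.8218 = 74.9343 g.

74.934 g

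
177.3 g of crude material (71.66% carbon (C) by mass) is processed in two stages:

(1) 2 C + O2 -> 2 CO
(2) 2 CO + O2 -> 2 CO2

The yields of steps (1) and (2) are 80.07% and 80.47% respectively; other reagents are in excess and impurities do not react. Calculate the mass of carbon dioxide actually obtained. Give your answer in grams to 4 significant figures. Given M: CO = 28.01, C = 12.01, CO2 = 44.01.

300.0 g

Pure C = 177.3 × 0.7166 = 127.05 g.
n(C) = 127.05 / 12.01 = 10.579 mol.
Step 1 (C:CO = 2:2): theoretical n(CO) = 10.579 mol; at 80.07% yield, n(CO) = 8.4706 mol.
Step 2 (CO:CO2 = 2:2): theoretical n(CO2) = 8.4706 mol, so theoretical mass = 8.4706 × 44.01 = 372.79 g.
At 80.47% yield, actual mass of CO2 = 372.79 × 0.8047 = 299.98 g.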